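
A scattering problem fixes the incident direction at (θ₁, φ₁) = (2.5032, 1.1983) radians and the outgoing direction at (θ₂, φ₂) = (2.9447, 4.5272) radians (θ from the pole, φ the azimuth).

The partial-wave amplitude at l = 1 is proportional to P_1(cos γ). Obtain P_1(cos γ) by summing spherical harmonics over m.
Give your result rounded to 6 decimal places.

0.673005

Summing Y*_{l m}(θ₁,φ₁)·Y_{l m}(θ₂,φ₂) over m ∈ [−1, 1]; prefactor 4π/(2·1+1) = 4.188790:
  m=-1: Y*=+0.074929+0.191763i  Y=-0.012445+0.066431i  product -0.013671+0.002591i
  m=+0: Y*=-0.392375-0.000000i  Y=-0.479162+0.000000i  product +0.188011+0.000000i
  m=+1: Y*=-0.074929+0.191763i  Y=+0.012445+0.066431i  product -0.013671-0.002591i
Total Σ_m = +0.160668+0.000000i. Multiply by 4.188790: +0.673005+0.000000i. P_1(cos γ) = 0.673005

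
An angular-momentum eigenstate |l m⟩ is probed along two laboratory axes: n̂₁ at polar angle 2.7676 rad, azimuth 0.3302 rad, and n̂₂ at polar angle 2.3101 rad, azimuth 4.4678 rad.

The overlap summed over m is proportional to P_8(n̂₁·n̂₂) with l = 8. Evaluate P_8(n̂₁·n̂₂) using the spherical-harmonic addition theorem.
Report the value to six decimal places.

Summing Y*_{l m}(θ₁,φ₁)·Y_{l m}(θ₂,φ₂) over m ∈ [−8, 8]; prefactor 4π/(2·8+1) = 0.739198:
  [-8]  conj(Y_{8,-8})(Ω₁) = -0.000144+0.000078i ; Y_{8,-8}(Ω₂) = -0.017246+0.042448i ; Δ = -0.000001-0.000007i
  [-7]  conj(Y_{8,-7})(Ω₁) = +0.001125-0.001230i ; Y_{8,-7}(Ω₂) = -0.165442-0.023538i ; Δ = -0.000215+0.000177i
  [-6]  conj(Y_{8,-6})(Ω₁) = -0.004284+0.009846i ; Y_{8,-6}(Ω₂) = -0.036697-0.354111i ; Δ = +0.003644+0.001156i
  [-5]  conj(Y_{8,-5})(Ω₁) = +0.003946-0.049094i ; Y_{8,-5}(Ω₂) = +0.432292-0.156747i ; Δ = -0.005990-0.021842i
  [-4]  conj(Y_{8,-4})(Ω₁) = +0.040668+0.159272i ; Y_{8,-4}(Ω₂) = +0.146012+0.216927i ; Δ = -0.028612+0.032078i
  [-3]  conj(Y_{8,-3})(Ω₁) = -0.212001-0.323444i ; Y_{8,-3}(Ω₂) = +0.121768-0.135039i ; Δ = -0.069493-0.010757i
  [-2]  conj(Y_{8,-2})(Ω₁) = +0.450968+0.350288i ; Y_{8,-2}(Ω₂) = +0.328168+0.174695i ; Δ = +0.086800+0.193735i
  [-1]  conj(Y_{8,-1})(Ω₁) = -0.302805-0.103786i ; Y_{8,-1}(Ω₂) = +0.003510-0.014064i ; Δ = -0.002522+0.003894i
  [+0]  conj(Y_{8,0})(Ω₁) = -0.370801-0.000000i ; Y_{8,0}(Ω₂) = +0.369685+0.000000i ; Δ = -0.137080-0.000000i
  [+1]  conj(Y_{8,1})(Ω₁) = +0.302805-0.103786i ; Y_{8,1}(Ω₂) = -0.003510-0.014064i ; Δ = -0.002522-0.003894i
  [+2]  conj(Y_{8,2})(Ω₁) = +0.450968-0.350288i ; Y_{8,2}(Ω₂) = +0.328168-0.174695i ; Δ = +0.086800-0.193735i
  [+3]  conj(Y_{8,3})(Ω₁) = +0.212001-0.323444i ; Y_{8,3}(Ω₂) = -0.121768-0.135039i ; Δ = -0.069493+0.010757i
  [+4]  conj(Y_{8,4})(Ω₁) = +0.040668-0.159272i ; Y_{8,4}(Ω₂) = +0.146012-0.216927i ; Δ = -0.028612-0.032078i
  [+5]  conj(Y_{8,5})(Ω₁) = -0.003946-0.049094i ; Y_{8,5}(Ω₂) = -0.432292-0.156747i ; Δ = -0.005990+0.021842i
  [+6]  conj(Y_{8,6})(Ω₁) = -0.004284-0.009846i ; Y_{8,6}(Ω₂) = -0.036697+0.354111i ; Δ = +0.003644-0.001156i
  [+7]  conj(Y_{8,7})(Ω₁) = -0.001125-0.001230i ; Y_{8,7}(Ω₂) = +0.165442-0.023538i ; Δ = -0.000215-0.000177i
  [+8]  conj(Y_{8,8})(Ω₁) = -0.000144-0.000078i ; Y_{8,8}(Ω₂) = -0.017246-0.042448i ; Δ = -0.000001+0.000007i
Total Σ_m = -0.169857-0.000000i. Multiply by 0.739198: -0.125558-0.000000i. P_8(cos γ) = -0.125558

-0.125558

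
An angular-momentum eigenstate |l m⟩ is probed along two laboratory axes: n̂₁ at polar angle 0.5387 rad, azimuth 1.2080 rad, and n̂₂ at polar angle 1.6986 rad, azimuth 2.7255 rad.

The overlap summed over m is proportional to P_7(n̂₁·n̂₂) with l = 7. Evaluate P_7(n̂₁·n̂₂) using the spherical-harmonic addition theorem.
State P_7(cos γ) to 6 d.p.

0.169218

Summing Y*_{l m}(θ₁,φ₁)·Y_{l m}(θ₂,φ₂) over m ∈ [−7, 7]; prefactor 4π/(2·7+1) = 0.837758:
  [-7]  conj(Y_{7,-7})(Ω₁) = (-0.002648, 0.003855) ; Y_{7,-7}(Ω₂) = (0.459860, -0.107161) ; Δ = (-0.000805, 0.002056)
  [-6]  conj(Y_{7,-6})(Ω₁) = (0.016676, 0.024066) ; Y_{7,-6}(Ω₂) = (0.181417, -0.136499) ; Δ = (0.006310, 0.002090)
  [-5]  conj(Y_{7,-5})(Ω₁) = (0.108567, -0.026935) ; Y_{7,-5}(Ω₂) = (-0.135548, 0.242517) ; Δ = (-0.008184, 0.029980)
  [-4]  conj(Y_{7,-4})(Ω₁) = (0.034253, -0.284999) ; Y_{7,-4}(Ω₂) = (-0.023588, 0.251340) ; Δ = (0.070824, 0.015332)
  [-3]  conj(Y_{7,-3})(Ω₁) = (-0.423511, -0.221782) ; Y_{7,-3}(Ω₂) = (-0.067252, -0.201239) ; Δ = (-0.016149, 0.100142)
  [-2]  conj(Y_{7,-2})(Ω₁) = (-0.306316, 0.271706) ; Y_{7,-2}(Ω₂) = (-0.175014, -0.192208) ; Δ = (0.105834, 0.011324)
  [-1]  conj(Y_{7,-1})(Ω₁) = (-0.030912, -0.081433) ; Y_{7,-1}(Ω₂) = (0.170117, 0.075174) ; Δ = (0.000863, -0.016177)
  [+0]  conj(Y_{7,0})(Ω₁) = (-0.441028, -0.000000) ; Y_{7,0}(Ω₂) = (0.261653, 0.000000) ; Δ = (-0.115396, -0.000000)
  [+1]  conj(Y_{7,1})(Ω₁) = (0.030912, -0.081433) ; Y_{7,1}(Ω₂) = (-0.170117, 0.075174) ; Δ = (0.000863, 0.016177)
  [+2]  conj(Y_{7,2})(Ω₁) = (-0.306316, -0.271706) ; Y_{7,2}(Ω₂) = (-0.175014, 0.192208) ; Δ = (0.105834, -0.011324)
  [+3]  conj(Y_{7,3})(Ω₁) = (0.423511, -0.221782) ; Y_{7,3}(Ω₂) = (0.067252, -0.201239) ; Δ = (-0.016149, -0.100142)
  [+4]  conj(Y_{7,4})(Ω₁) = (0.034253, 0.284999) ; Y_{7,4}(Ω₂) = (-0.023588, -0.251340) ; Δ = (0.070824, -0.015332)
  [+5]  conj(Y_{7,5})(Ω₁) = (-0.108567, -0.026935) ; Y_{7,5}(Ω₂) = (0.135548, 0.242517) ; Δ = (-0.008184, -0.029980)
  [+6]  conj(Y_{7,6})(Ω₁) = (0.016676, -0.024066) ; Y_{7,6}(Ω₂) = (0.181417, 0.136499) ; Δ = (0.006310, -0.002090)
  [+7]  conj(Y_{7,7})(Ω₁) = (0.002648, 0.003855) ; Y_{7,7}(Ω₂) = (-0.459860, -0.107161) ; Δ = (-0.000805, -0.002056)
Accumulated sum (0.201989, 0.000000); after 4π/(2l+1) scaling, (0.169218, 0.000000) ⇒ P_7 = 0.169218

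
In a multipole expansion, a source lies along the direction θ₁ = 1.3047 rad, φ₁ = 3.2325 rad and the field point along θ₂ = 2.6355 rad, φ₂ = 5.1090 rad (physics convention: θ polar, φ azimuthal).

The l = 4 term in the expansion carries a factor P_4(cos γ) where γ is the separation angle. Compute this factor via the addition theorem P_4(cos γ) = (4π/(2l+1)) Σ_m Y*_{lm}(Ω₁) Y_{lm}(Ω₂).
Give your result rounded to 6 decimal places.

-0.057825

Term-by-term m-sum for l=4 (normalisation 4π/9 = 1.396263):
  term(m=-4) = (0.003195, -0.008809)   from Y*(Ω₁)=(0.358372, 0.136379), Y(Ω₂)=(-0.000382, -0.024435)
  term(m=-3) = (-0.029266, -0.022419)   from Y*(Ω₁)=(-0.284679, -0.079622), Y(Ω₂)=(0.115772, 0.046370)
  term(m=-2) = (0.045038, -0.031572)   from Y*(Ω₁)=(-0.158010, -0.029049), Y(Ω₂)=(-0.240180, 0.243968)
  term(m=-1) = (-0.042934, -0.136039)   from Y*(Ω₁)=(0.300736, 0.027415), Y(Ω₂)=(-0.182481, -0.435720)
  term(m=+0) = (0.006518, 0.000000)   from Y*(Ω₁)=(0.115604, -0.000000), Y(Ω₂)=(0.056382, 0.000000)
  term(m=+1) = (-0.042934, 0.136039)   from Y*(Ω₁)=(-0.300736, 0.027415), Y(Ω₂)=(0.182481, -0.435720)
  term(m=+2) = (0.045038, 0.031572)   from Y*(Ω₁)=(-0.158010, 0.029049), Y(Ω₂)=(-0.240180, -0.243968)
  term(m=+3) = (-0.029266, 0.022419)   from Y*(Ω₁)=(0.284679, -0.079622), Y(Ω₂)=(-0.115772, 0.046370)
  term(m=+4) = (0.003195, 0.008809)   from Y*(Ω₁)=(0.358372, -0.136379), Y(Ω₂)=(-0.000382, 0.024435)
Total Σ_m = (-0.041414, 0.000000). Multiply by 1.396263: (-0.057825, 0.000000). P_4(cos γ) = -0.057825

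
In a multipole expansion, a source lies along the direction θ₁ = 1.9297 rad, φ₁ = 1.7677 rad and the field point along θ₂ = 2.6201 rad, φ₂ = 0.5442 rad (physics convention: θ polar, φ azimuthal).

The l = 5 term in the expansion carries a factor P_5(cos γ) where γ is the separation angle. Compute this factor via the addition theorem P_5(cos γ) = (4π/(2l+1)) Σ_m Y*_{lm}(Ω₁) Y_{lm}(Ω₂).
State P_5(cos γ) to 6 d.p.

0.166610

Addition theorem: P_5(cos γ) = (4π/11) Σ_m Y*_{lm}(Ω₁) Y_{lm}(Ω₂), m = −5…5:
  m=-5: -0.27818 + 0.18476j × -0.01300 - 0.00581j = 0.00469 - 0.00078j  (running Σ = 0.00469 - 0.00078j)
  m=-4: -0.27951 - 0.28076j × 0.04465 + 0.06443j = 0.00561 - 0.03054j  (running Σ = 0.01030 - 0.03133j)
  m=-3: 0.01745 - 0.02603j × -0.01523 - 0.24616j = -0.00667 - 0.00390j  (running Σ = 0.00363 - 0.03523j)
  m=-2: -0.30353 - 0.12612j × -0.21240 + 0.40562j = 0.11563 - 0.09633j  (running Σ = 0.11926 - 0.13156j)
  m=-1: 0.02391 - 0.11987j × 0.32003 - 0.19367j = -0.01556 - 0.04299j  (running Σ = 0.10369 - 0.17455j)
  m=0: -0.30081 + 0.00000j × 0.20460 + 0.00000j = -0.06154 + 0.00000j  (running Σ = 0.04215 - 0.17455j)
  m=1: -0.02391 - 0.11987j × -0.32003 - 0.19367j = -0.01556 + 0.04299j  (running Σ = 0.02659 - 0.13156j)
  m=2: -0.30353 + 0.12612j × -0.21240 - 0.40562j = 0.11563 + 0.09633j  (running Σ = 0.14222 - 0.03523j)
  m=3: -0.01745 - 0.02603j × 0.01523 - 0.24616j = -0.00667 + 0.00390j  (running Σ = 0.13554 - 0.03133j)
  m=4: -0.27951 + 0.28076j × 0.04465 - 0.06443j = 0.00561 + 0.03054j  (running Σ = 0.14115 - 0.00078j)
  m=5: 0.27818 + 0.18476j × 0.01300 - 0.00581j = 0.00469 + 0.00078j  (running Σ = 0.14584 - 0.00000j)
Σ over m = 0.14584 - 0.00000j; ×(4π/11) → 0.16661 - 0.00000j. Real part: 0.166610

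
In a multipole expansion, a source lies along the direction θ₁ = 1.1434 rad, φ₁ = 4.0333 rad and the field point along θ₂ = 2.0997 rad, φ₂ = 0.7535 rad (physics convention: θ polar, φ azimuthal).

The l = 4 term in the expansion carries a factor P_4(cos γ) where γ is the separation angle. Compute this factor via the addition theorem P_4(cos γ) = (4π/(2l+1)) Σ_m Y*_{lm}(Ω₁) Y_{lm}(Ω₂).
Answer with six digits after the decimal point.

0.877165

Addition theorem: P_4(cos γ) = (4π/9) Σ_m Y*_{lm}(Ω₁) Y_{lm}(Ω₂), m = −4…4:
  m=-4: -0.276499-0.125217i × -0.243876-0.031287i = +0.063514+0.039188i  (running Σ = +0.063514+0.039188i)
  m=-3: +0.349253-0.175861i × +0.258625+0.313547i = +0.145466+0.064025i  (running Σ = +0.208980+0.103214i)
  m=-2: -0.011850+0.054890i × +0.012435-0.194660i = +0.010537+0.002989i  (running Σ = +0.219518+0.106203i)
  m=-1: +0.201453+0.249584i × +0.183034-0.171714i = +0.079730+0.011090i  (running Σ = +0.299248+0.117293i)
  m=0: -0.118606-0.000000i × -0.250644+0.000000i = +0.029728+0.000000i  (running Σ = +0.328975+0.117293i)
  m=1: -0.201453+0.249584i × -0.183034-0.171714i = +0.079730-0.011090i  (running Σ = +0.408705+0.106203i)
  m=2: -0.011850-0.054890i × +0.012435+0.194660i = +0.010537-0.002989i  (running Σ = +0.419243+0.103214i)
  m=3: -0.349253-0.175861i × -0.258625+0.313547i = +0.145466-0.064025i  (running Σ = +0.564709+0.039188i)
  m=4: -0.276499+0.125217i × -0.243876+0.031287i = +0.063514-0.039188i  (running Σ = +0.628223-0.000000i)
Accumulated sum +0.628223-0.000000i; after 4π/(2l+1) scaling, +0.877165-0.000000i ⇒ P_4 = 0.877165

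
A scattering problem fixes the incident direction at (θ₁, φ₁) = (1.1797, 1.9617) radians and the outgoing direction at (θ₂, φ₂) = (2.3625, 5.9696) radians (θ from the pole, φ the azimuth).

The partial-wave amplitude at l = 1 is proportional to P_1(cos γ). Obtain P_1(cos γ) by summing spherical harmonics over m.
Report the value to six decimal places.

-0.691941

Addition theorem: P_1(cos γ) = (4π/3) Σ_m Y*_{lm}(Ω₁) Y_{lm}(Ω₂), m = −1…1:
  term(m=-1) = (-0.050217, 0.059079)   from Y*(Ω₁)=(-0.121702, 0.295312), Y(Ω₂)=(0.230918, 0.074883)
  term(m=+0) = (-0.064755, 0.000000)   from Y*(Ω₁)=(0.186256, -0.000000), Y(Ω₂)=(-0.347666, 0.000000)
  term(m=+1) = (-0.050217, -0.059079)   from Y*(Ω₁)=(0.121702, 0.295312), Y(Ω₂)=(-0.230918, 0.074883)
Total Σ_m = (-0.165189, 0.000000). Multiply by 4.188790: (-0.691941, 0.000000). P_1(cos γ) = -0.691941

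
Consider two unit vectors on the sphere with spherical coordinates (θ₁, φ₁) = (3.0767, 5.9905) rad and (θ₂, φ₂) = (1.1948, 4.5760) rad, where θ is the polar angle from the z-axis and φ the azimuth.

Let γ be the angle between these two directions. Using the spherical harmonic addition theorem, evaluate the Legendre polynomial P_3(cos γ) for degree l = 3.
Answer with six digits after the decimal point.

Addition theorem: P_3(cos γ) = (4π/7) Σ_m Y*_{lm}(Ω₁) Y_{lm}(Ω₂), m = −3…3:
  m=-3: 0.00007 - 0.00009j × 0.13358 - 0.30804j = -0.00002 - 0.00003j  (running Σ = -0.00002 - 0.00003j)
  m=-2: -0.00357 + 0.00237j × -0.31267 - 0.08747j = 0.00132 - 0.00043j  (running Σ = 0.00131 - 0.00046j)
  m=-1: 0.07984 - 0.02406j × 0.01332 - 0.09703j = -0.00127 - 0.00807j  (running Σ = 0.00004 - 0.00853j)
  m=0: -0.73695 + 0.00000j × -0.31871 + 0.00000j = 0.23487 + 0.00000j  (running Σ = 0.23491 - 0.00853j)
  m=1: -0.07984 - 0.02406j × -0.01332 - 0.09703j = -0.00127 + 0.00807j  (running Σ = 0.23364 - 0.00046j)
  m=2: -0.00357 - 0.00237j × -0.31267 + 0.08747j = 0.00132 + 0.00043j  (running Σ = 0.23496 - 0.00003j)
  m=3: -0.00007 - 0.00009j × -0.13358 - 0.30804j = -0.00002 + 0.00003j  (running Σ = 0.23494 - 0.00000j)
Accumulated sum 0.23494 - 0.00000j; after 4π/(2l+1) scaling, 0.42177 - 0.00000j ⇒ P_3 = 0.421772

0.421772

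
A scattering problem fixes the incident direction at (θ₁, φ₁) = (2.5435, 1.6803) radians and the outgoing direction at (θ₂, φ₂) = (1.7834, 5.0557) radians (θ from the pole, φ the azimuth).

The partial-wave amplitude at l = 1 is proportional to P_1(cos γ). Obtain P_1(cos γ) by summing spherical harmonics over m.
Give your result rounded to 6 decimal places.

Summing Y*_{l m}(θ₁,φ₁)·Y_{l m}(θ₂,φ₂) over m ∈ [−1, 1]; prefactor 4π/(2·1+1) = 4.188790:
  [-1]  conj(Y_{1,-1})(Ω₁) = -0.021260+0.193371i ; Y_{1,-1}(Ω₂) = +0.113677+0.318008i ; Δ = -0.063910+0.015221i
  [+0]  conj(Y_{1,0})(Ω₁) = -0.403787-0.000000i ; Y_{1,0}(Ω₂) = -0.103098+0.000000i ; Δ = +0.041630+0.000000i
  [+1]  conj(Y_{1,1})(Ω₁) = +0.021260+0.193371i ; Y_{1,1}(Ω₂) = -0.113677+0.318008i ; Δ = -0.063910-0.015221i
Σ over m = -0.086191+0.000000i; ×(4π/3) → -0.361037+0.000000i. Real part: -0.361037

-0.361037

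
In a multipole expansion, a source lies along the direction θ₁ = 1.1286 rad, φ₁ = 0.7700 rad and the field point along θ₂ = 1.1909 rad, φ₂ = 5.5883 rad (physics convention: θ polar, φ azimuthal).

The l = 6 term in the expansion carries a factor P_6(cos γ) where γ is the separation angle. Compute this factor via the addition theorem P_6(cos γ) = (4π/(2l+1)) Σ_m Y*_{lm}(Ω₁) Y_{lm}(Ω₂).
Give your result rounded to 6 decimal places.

Expand P_6 via completeness: Σ_{m} conj(Y_{6,m}) at Ω₁ times Y_{6,m} at Ω₂ —
  m=-6: Y*=-0.02429 - 0.26220j  Y=-0.16017 - 0.26535j  product -0.06569 + 0.04844j
  m=-5: Y*=-0.32798 - 0.28100j  Y=-0.40518 - 0.14007j  product 0.09353 + 0.15980j
  m=-4: Y*=-0.24103 + 0.01486j  Y=-0.12723 + 0.04819j  product 0.02995 - 0.01351j
  m=-3: Y*=0.13666 - 0.14991j  Y=0.14146 - 0.25062j  product -0.01824 - 0.05546j
  m=-2: Y*=-0.00975 - 0.31634j  Y=-0.04305 - 0.23520j  product -0.07398 + 0.01591j
  m=-1: Y*=0.07012 + 0.06799j  Y=0.16333 + 0.13615j  product 0.00220 + 0.02065j
  m=+0: Y*=0.32313 + 0.00000j  Y=0.25955 + 0.00000j  product 0.08387 + 0.00000j
  m=+1: Y*=-0.07012 + 0.06799j  Y=-0.16333 + 0.13615j  product 0.00220 - 0.02065j
  m=+2: Y*=-0.00975 + 0.31634j  Y=-0.04305 + 0.23520j  product -0.07398 - 0.01591j
  m=+3: Y*=-0.13666 - 0.14991j  Y=-0.14146 - 0.25062j  product -0.01824 + 0.05546j
  m=+4: Y*=-0.24103 - 0.01486j  Y=-0.12723 - 0.04819j  product 0.02995 + 0.01351j
  m=+5: Y*=0.32798 - 0.28100j  Y=0.40518 - 0.14007j  product 0.09353 - 0.15980j
  m=+6: Y*=-0.02429 + 0.26220j  Y=-0.16017 + 0.26535j  product -0.06569 - 0.04844j
Accumulated sum 0.01941 + 0.00000j; after 4π/(2l+1) scaling, 0.01876 + 0.00000j ⇒ P_6 = 0.018764

0.018764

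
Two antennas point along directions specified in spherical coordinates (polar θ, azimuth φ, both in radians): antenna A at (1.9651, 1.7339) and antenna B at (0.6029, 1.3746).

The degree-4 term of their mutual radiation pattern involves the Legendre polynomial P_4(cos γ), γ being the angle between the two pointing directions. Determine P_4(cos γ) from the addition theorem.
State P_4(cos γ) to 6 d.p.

Term-by-term m-sum for l=4 (normalisation 4π/9 = 1.396263):
  m=-4: (0.255511, 0.195216) × (0.032369, 0.032330) = (0.001959, 0.014580)  (running Σ = (0.001959, 0.014580))
  m=-3: (-0.177869, 0.334025) × (-0.104357, 0.156337) = (-0.033659, -0.062666)  (running Σ = (-0.031699, -0.048086))
  m=-2: (-0.008936, -0.003023) × (-0.372620, -0.154210) = (0.002863, 0.002504)  (running Σ = (-0.028836, -0.045582))
  m=-1: (-0.053593, 0.325664) × (0.075350, -0.379115) = (0.119426, 0.044857)  (running Σ = (0.090590, -0.000725))
  m=0: (-0.070365, -0.000000) × (-0.131470, 0.000000) = (0.009251, 0.000000)  (running Σ = (0.099841, -0.000725))
  m=1: (0.053593, 0.325664) × (-0.075350, -0.379115) = (0.119426, -0.044857)  (running Σ = (0.219266, -0.045582))
  m=2: (-0.008936, 0.003023) × (-0.372620, 0.154210) = (0.002863, -0.002504)  (running Σ = (0.222130, -0.048086))
  m=3: (0.177869, 0.334025) × (0.104357, 0.156337) = (-0.033659, 0.062666)  (running Σ = (0.188471, 0.014580))
  m=4: (0.255511, -0.195216) × (0.032369, -0.032330) = (0.001959, -0.014580)  (running Σ = (0.190431, -0.000000))
Accumulated sum (0.190431, -0.000000); after 4π/(2l+1) scaling, (0.265892, -0.000000) ⇒ P_4 = 0.265892

0.265892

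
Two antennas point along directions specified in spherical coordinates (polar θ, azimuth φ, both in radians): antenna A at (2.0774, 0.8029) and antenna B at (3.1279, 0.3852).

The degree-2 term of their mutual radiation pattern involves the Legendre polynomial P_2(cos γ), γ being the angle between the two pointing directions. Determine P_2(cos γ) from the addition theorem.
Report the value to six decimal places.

Addition theorem: P_2(cos γ) = (4π/5) Σ_m Y*_{lm}(Ω₁) Y_{lm}(Ω₂), m = −2…2:
  m=-2: Y*=-0.01034 + 0.29515j  Y=0.00005 - 0.00005j  product 0.00001 + 0.00002j
  m=-1: Y*=-0.22767 - 0.23579j  Y=-0.00980 + 0.00397j  product 0.00317 + 0.00141j
  m=+0: Y*=-0.09263 + 0.00000j  Y=0.63061 + 0.00000j  product -0.05842 + 0.00000j
  m=+1: Y*=0.22767 - 0.23579j  Y=0.00980 + 0.00397j  product 0.00317 - 0.00141j
  m=+2: Y*=-0.01034 - 0.29515j  Y=0.00005 + 0.00005j  product 0.00001 - 0.00002j
Σ over m = -0.05205 + 0.00000j; ×(4π/5) → -0.13082 + 0.00000j. Real part: -0.130815

-0.130815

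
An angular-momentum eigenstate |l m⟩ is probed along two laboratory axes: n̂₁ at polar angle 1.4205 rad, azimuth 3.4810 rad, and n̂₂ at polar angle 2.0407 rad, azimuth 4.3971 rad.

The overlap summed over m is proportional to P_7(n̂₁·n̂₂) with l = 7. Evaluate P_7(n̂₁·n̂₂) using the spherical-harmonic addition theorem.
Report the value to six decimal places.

0.156059

Addition theorem: P_7(cos γ) = (4π/15) Σ_m Y*_{lm}(Ω₁) Y_{lm}(Ω₂), m = −7…7:
  m=-7: (0.332962, -0.320123) × (0.180168, 0.133089) = (0.102594, -0.013362)  (running Σ = (0.102594, -0.013362))
  m=-6: (-0.117513, 0.233856) × (-0.134267, 0.403896) = (-0.078675, -0.078862)  (running Σ = (0.023919, -0.092224))
  m=-5: (-0.030930, 0.243704) × (-0.344321, -0.001945) = (0.011124, -0.083852)  (running Σ = (0.035042, -0.176077))
  m=-4: (-0.060172, -0.277986) × (0.021413, 0.066931) = (0.017318, -0.009980)  (running Σ = (0.052360, -0.186057))
  m=-3: (-0.089366, -0.144921) × (-0.287498, 0.207395) = (0.055748, 0.023130)  (running Σ = (0.108108, -0.162926))
  m=-2: (0.224693, 0.181261) × (-0.070138, -0.051200) = (-0.006479, -0.024218)  (running Σ = (0.101629, -0.187144))
  m=-1: (0.132046, 0.046621) × (-0.098333, 0.301478) = (-0.027040, 0.035224)  (running Σ = (0.074590, -0.151919))
  m=0: (-0.289157, -0.000000) × (-0.128313, 0.000000) = (0.037103, 0.000000)  (running Σ = (0.111692, -0.151919))
  m=1: (-0.132046, 0.046621) × (0.098333, 0.301478) = (-0.027040, -0.035224)  (running Σ = (0.084652, -0.187144))
  m=2: (0.224693, -0.181261) × (-0.070138, 0.051200) = (-0.006479, 0.024218)  (running Σ = (0.078174, -0.162926))
  m=3: (0.089366, -0.144921) × (0.287498, 0.207395) = (0.055748, -0.023130)  (running Σ = (0.133922, -0.186057))
  m=4: (-0.060172, 0.277986) × (0.021413, -0.066931) = (0.017318, 0.009980)  (running Σ = (0.151239, -0.176077))
  m=5: (0.030930, 0.243704) × (0.344321, -0.001945) = (0.011124, 0.083852)  (running Σ = (0.162363, -0.092224))
  m=6: (-0.117513, -0.233856) × (-0.134267, -0.403896) = (-0.078675, 0.078862)  (running Σ = (0.083688, -0.013362))
  m=7: (-0.332962, -0.320123) × (-0.180168, 0.133089) = (0.102594, 0.013362)  (running Σ = (0.186282, 0.000000))
Σ over m = (0.186282, 0.000000); ×(4π/15) → (0.156059, 0.000000). Real part: 0.156059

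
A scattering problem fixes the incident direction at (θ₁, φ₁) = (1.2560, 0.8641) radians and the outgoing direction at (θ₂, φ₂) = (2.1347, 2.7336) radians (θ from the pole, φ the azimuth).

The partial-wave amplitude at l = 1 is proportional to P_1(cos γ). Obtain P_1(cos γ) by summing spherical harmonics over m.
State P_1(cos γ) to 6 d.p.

-0.401987

Summing Y*_{l m}(θ₁,φ₁)·Y_{l m}(θ₂,φ₂) over m ∈ [−1, 1]; prefactor 4π/(2·1+1) = 4.188790:
  m=-1: (0.213314, 0.249840) × (-0.268035, -0.115857) = (-0.028230, -0.091680)  (running Σ = (-0.028230, -0.091680))
  m=0: (0.151282, -0.000000) × (-0.261153, 0.000000) = (-0.039508, 0.000000)  (running Σ = (-0.067738, -0.091680))
  m=1: (-0.213314, 0.249840) × (0.268035, -0.115857) = (-0.028230, 0.091680)  (running Σ = (-0.095967, 0.000000))
Σ over m = (-0.095967, 0.000000); ×(4π/3) → (-0.401987, 0.000000). Real part: -0.401987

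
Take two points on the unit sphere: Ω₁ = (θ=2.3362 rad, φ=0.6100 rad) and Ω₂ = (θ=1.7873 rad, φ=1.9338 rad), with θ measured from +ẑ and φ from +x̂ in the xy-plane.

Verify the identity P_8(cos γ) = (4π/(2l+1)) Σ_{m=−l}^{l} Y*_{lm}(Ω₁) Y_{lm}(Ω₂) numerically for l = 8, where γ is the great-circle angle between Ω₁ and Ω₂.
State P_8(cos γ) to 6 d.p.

Addition theorem: P_8(cos γ) = (4π/17) Σ_m Y*_{lm}(Ω₁) Y_{lm}(Ω₂), m = −8…8:
  m=-8: Y*=0.00629 - 0.03715j  Y=-0.41469 - 0.10041j  product -0.00634 + 0.01478j
  m=-7: Y*=0.06200 + 0.13088j  Y=-0.21214 + 0.30970j  product -0.05369 - 0.00856j
  m=-6: Y*=-0.28502 - 0.16259j  Y=-0.05737 - 0.08258j  product 0.00293 + 0.03287j
  m=-5: Y*=0.45944 - 0.04220j  Y=-0.34758 + 0.08662j  product -0.15604 + 0.05446j
  m=-4: Y*=-0.24428 + 0.20642j  Y=-0.00224 + 0.01876j  product -0.00333 - 0.00504j
  m=-3: Y*=-0.02875 + 0.10841j  Y=-0.29172 - 0.15253j  product 0.02492 - 0.02724j
  m=-2: Y*=-0.13214 - 0.36110j  Y=-0.05346 + 0.04746j  product 0.02420 + 0.01303j
  m=-1: Y*=0.05551 + 0.03879j  Y=-0.11083 - 0.29179j  product 0.00517 - 0.02050j
  m=+0: Y*=0.36381 + 0.00000j  Y=-0.08667 + 0.00000j  product -0.03153 + 0.00000j
  m=+1: Y*=-0.05551 + 0.03879j  Y=0.11083 - 0.29179j  product 0.00517 + 0.02050j
  m=+2: Y*=-0.13214 + 0.36110j  Y=-0.05346 - 0.04746j  product 0.02420 - 0.01303j
  m=+3: Y*=0.02875 + 0.10841j  Y=0.29172 - 0.15253j  product 0.02492 + 0.02724j
  m=+4: Y*=-0.24428 - 0.20642j  Y=-0.00224 - 0.01876j  product -0.00333 + 0.00504j
  m=+5: Y*=-0.45944 - 0.04220j  Y=0.34758 + 0.08662j  product -0.15604 - 0.05446j
  m=+6: Y*=-0.28502 + 0.16259j  Y=-0.05737 + 0.08258j  product 0.00293 - 0.03287j
  m=+7: Y*=-0.06200 + 0.13088j  Y=0.21214 + 0.30970j  product -0.05369 + 0.00856j
  m=+8: Y*=0.00629 + 0.03715j  Y=-0.41469 + 0.10041j  product -0.00634 - 0.01478j
Total Σ_m = -0.35587 + 0.00000j. Multiply by 0.739198: -0.26306 + 0.00000j. P_8(cos γ) = -0.263056

-0.263056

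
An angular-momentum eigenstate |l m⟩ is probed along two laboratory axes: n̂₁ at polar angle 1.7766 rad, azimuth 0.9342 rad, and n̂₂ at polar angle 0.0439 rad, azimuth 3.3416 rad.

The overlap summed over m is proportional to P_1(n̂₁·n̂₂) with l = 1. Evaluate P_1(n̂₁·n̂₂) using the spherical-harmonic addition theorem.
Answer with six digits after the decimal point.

-0.236049

Summing Y*_{l m}(θ₁,φ₁)·Y_{l m}(θ₂,φ₂) over m ∈ [−1, 1]; prefactor 4π/(2·1+1) = 4.188790:
  [-1]  conj(Y_{1,-1})(Ω₁) = (0.201049, 0.271957) ; Y_{1,-1}(Ω₂) = (-0.014860, 0.003012) ; Δ = (-0.003807, -0.003436)
  [+0]  conj(Y_{1,0})(Ω₁) = (-0.099848, -0.000000) ; Y_{1,0}(Ω₂) = (0.488132, 0.000000) ; Δ = (-0.048739, -0.000000)
  [+1]  conj(Y_{1,1})(Ω₁) = (-0.201049, 0.271957) ; Y_{1,1}(Ω₂) = (0.014860, 0.003012) ; Δ = (-0.003807, 0.003436)
Total Σ_m = (-0.056353, 0.000000). Multiply by 4.188790: (-0.236049, 0.000000). P_1(cos γ) = -0.236049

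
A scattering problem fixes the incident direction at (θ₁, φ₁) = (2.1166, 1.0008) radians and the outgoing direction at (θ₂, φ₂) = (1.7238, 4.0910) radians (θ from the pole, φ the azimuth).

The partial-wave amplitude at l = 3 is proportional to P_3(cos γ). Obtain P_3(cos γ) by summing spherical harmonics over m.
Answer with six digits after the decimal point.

0.029716

Addition theorem: P_3(cos γ) = (4π/7) Σ_m Y*_{lm}(Ω₁) Y_{lm}(Ω₂), m = −3…3:
  m=-3: Y*=(-0.257991, 0.036144)  Y=(0.385563, 0.116474)  product (-0.103682, -0.016113)
  m=-2: Y*=(0.161845, -0.352148)  Y=(0.049015, 0.144028)  product (0.058652, 0.006050)
  m=-1: Y*=(0.051776, 0.080778)  Y=(0.164350, -0.229537)  product (0.027051, 0.001391)
  m=+0: Y*=(0.320147, -0.000000)  Y=(0.164019, 0.000000)  product (0.052510, 0.000000)
  m=+1: Y*=(-0.051776, 0.080778)  Y=(-0.164350, -0.229537)  product (0.027051, -0.001391)
  m=+2: Y*=(0.161845, 0.352148)  Y=(0.049015, -0.144028)  product (0.058652, -0.006050)
  m=+3: Y*=(0.257991, 0.036144)  Y=(-0.385563, 0.116474)  product (-0.103682, 0.016113)
Total Σ_m = (0.016553, 0.000000). Multiply by 1.795196: (0.029716, 0.000000). P_3(cos γ) = 0.029716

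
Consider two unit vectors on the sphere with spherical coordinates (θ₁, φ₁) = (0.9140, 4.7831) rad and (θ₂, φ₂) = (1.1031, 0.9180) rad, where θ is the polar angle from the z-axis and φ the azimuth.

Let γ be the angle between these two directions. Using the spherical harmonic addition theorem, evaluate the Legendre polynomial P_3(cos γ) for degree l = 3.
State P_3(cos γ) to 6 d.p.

Term-by-term m-sum for l=3 (normalisation 4π/7 = 1.795196):
  m=-3: Y*=(-0.043633, 0.202591)  Y=(-0.274714, -0.112150)  product (0.034707, -0.050761)
  m=-2: Y*=(-0.387463, -0.055164)  Y=(-0.096218, -0.354263)  product (0.017738, 0.142572)
  m=-1: Y*=(0.015625, -0.220597)  Y=(0.002846, -0.003722)  product (-0.000777, -0.000686)
  m=+0: Y*=(-0.258830, -0.000000)  Y=(-0.333746, 0.000000)  product (0.086384, 0.000000)
  m=+1: Y*=(-0.015625, -0.220597)  Y=(-0.002846, -0.003722)  product (-0.000777, 0.000686)
  m=+2: Y*=(-0.387463, 0.055164)  Y=(-0.096218, 0.354263)  product (0.017738, -0.142572)
  m=+3: Y*=(0.043633, 0.202591)  Y=(0.274714, -0.112150)  product (0.034707, 0.050761)
Σ over m = (0.189721, -0.000000); ×(4π/7) → (0.340587, -0.000000). Real part: 0.340587

0.340587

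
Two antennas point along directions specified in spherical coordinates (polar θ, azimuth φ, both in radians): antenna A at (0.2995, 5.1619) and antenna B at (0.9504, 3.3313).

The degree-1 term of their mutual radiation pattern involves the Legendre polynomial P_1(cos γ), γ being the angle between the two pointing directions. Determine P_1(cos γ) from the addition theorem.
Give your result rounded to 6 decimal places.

0.493809

Expand P_1 via completeness: Σ_{m} conj(Y_{1,m}) at Ω₁ times Y_{1,m} at Ω₂ —
  m=-1: (0.044294, -0.091809) × (-0.276067, 0.053009) = (-0.007361, 0.027693)  (running Σ = (-0.007361, 0.027693))
  m=0: (0.466852, -0.000000) × (0.284053, 0.000000) = (0.132611, 0.000000)  (running Σ = (0.125249, 0.027693))
  m=1: (-0.044294, -0.091809) × (0.276067, 0.053009) = (-0.007361, -0.027693)  (running Σ = (0.117888, 0.000000))
Total Σ_m = (0.117888, 0.000000). Multiply by 4.188790: (0.493809, 0.000000). P_1(cos γ) = 0.493809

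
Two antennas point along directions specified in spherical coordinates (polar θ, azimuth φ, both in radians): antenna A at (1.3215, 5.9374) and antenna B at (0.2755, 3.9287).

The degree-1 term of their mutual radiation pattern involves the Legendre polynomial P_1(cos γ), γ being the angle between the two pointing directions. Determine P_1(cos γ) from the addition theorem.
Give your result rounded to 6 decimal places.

0.125633

Addition theorem: P_1(cos γ) = (4π/3) Σ_m Y*_{lm}(Ω₁) Y_{lm}(Ω₂), m = −1…1:
  m=-1: 0.31500 - 0.11348j × -0.06634 + 0.06657j = -0.01334 + 0.02850j  (running Σ = -0.01334 + 0.02850j)
  m=0: 0.12055 + 0.00000j × 0.47018 + 0.00000j = 0.05668 + 0.00000j  (running Σ = 0.04334 + 0.02850j)
  m=1: -0.31500 - 0.11348j × 0.06634 + 0.06657j = -0.01334 - 0.02850j  (running Σ = 0.02999 + 0.00000j)
Σ over m = 0.02999 + 0.00000j; ×(4π/3) → 0.12563 + 0.00000j. Real part: 0.125633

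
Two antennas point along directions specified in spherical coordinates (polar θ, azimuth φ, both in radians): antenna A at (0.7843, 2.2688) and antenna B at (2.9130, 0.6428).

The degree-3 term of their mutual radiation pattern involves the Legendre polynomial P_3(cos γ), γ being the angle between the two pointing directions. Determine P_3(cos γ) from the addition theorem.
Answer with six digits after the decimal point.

0.196183

Expand P_3 via completeness: Σ_{m} conj(Y_{3,m}) at Ω₁ times Y_{3,m} at Ω₂ —
  [-3]  conj(Y_{3,-3})(Ω₁) = +0.127356+0.073464i ; Y_{3,-3}(Ω₂) = -0.001699-0.004548i ; Δ = +0.000118-0.000704i
  [-2]  conj(Y_{3,-2})(Ω₁) = -0.062766-0.355429i ; Y_{3,-2}(Ω₂) = -0.014381+0.049050i ; Δ = +0.018336+0.002033i
  [-1]  conj(Y_{3,-1})(Ω₁) = -0.220867+0.263288i ; Y_{3,-1}(Ω₂) = +0.219424-0.164328i ; Δ = -0.005198+0.094066i
  [+0]  conj(Y_{3,0})(Ω₁) = -0.130632-0.000000i ; Y_{3,0}(Ω₂) = -0.633615+0.000000i ; Δ = +0.082770+0.000000i
  [+1]  conj(Y_{3,1})(Ω₁) = +0.220867+0.263288i ; Y_{3,1}(Ω₂) = -0.219424-0.164328i ; Δ = -0.005198-0.094066i
  [+2]  conj(Y_{3,2})(Ω₁) = -0.062766+0.355429i ; Y_{3,2}(Ω₂) = -0.014381-0.049050i ; Δ = +0.018336-0.002033i
  [+3]  conj(Y_{3,3})(Ω₁) = -0.127356+0.073464i ; Y_{3,3}(Ω₂) = +0.001699-0.004548i ; Δ = +0.000118+0.000704i
Accumulated sum +0.109282+0.000000i; after 4π/(2l+1) scaling, +0.196183+0.000000i ⇒ P_3 = 0.196183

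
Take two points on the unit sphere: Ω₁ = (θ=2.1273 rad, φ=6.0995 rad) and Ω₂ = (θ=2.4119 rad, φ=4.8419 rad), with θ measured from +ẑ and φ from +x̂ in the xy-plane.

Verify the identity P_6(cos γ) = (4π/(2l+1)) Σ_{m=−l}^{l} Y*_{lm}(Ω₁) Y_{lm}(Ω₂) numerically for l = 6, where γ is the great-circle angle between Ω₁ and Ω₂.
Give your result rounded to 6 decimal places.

0.240111

Term-by-term m-sum for l=6 (normalisation 4π/13 = 0.966644):
  m=-6: 0.08178 - 0.16153j × -0.03023 + 0.02973j = 0.00233 + 0.00731j  (running Σ = 0.00233 + 0.00731j)
  m=-5: -0.23685 + 0.31004j × -0.09907 - 0.13098j = 0.06407 + 0.00031j  (running Σ = 0.06640 + 0.00762j)
  m=-4: 0.28475 - 0.25727j × 0.31292 - 0.17835j = 0.04322 - 0.13129j  (running Σ = 0.10962 - 0.12367j)
  m=-3: -0.01242 + 0.00763j × 0.16955 + 0.41421j = -0.00527 - 0.00385j  (running Σ = 0.10436 - 0.12752j)
  m=-2: -0.31848 + 0.12256j × -0.16591 + 0.04396j = 0.04745 - 0.03434j  (running Σ = 0.15181 - 0.16185j)
  m=-1: 0.14560 - 0.02705j × 0.03916 + 0.30069j = 0.01384 + 0.04272j  (running Σ = 0.16564 - 0.11913j)
  m=0: 0.30460 + 0.00000j × -0.27213 + 0.00000j = -0.08289 + 0.00000j  (running Σ = 0.08275 - 0.11913j)
  m=1: -0.14560 - 0.02705j × -0.03916 + 0.30069j = 0.01384 - 0.04272j  (running Σ = 0.09659 - 0.16185j)
  m=2: -0.31848 - 0.12256j × -0.16591 - 0.04396j = 0.04745 + 0.03434j  (running Σ = 0.14404 - 0.12752j)
  m=3: 0.01242 + 0.00763j × -0.16955 + 0.41421j = -0.00527 + 0.00385j  (running Σ = 0.13877 - 0.12367j)
  m=4: 0.28475 + 0.25727j × 0.31292 + 0.17835j = 0.04322 + 0.13129j  (running Σ = 0.18199 + 0.00762j)
  m=5: 0.23685 + 0.31004j × 0.09907 - 0.13098j = 0.06407 - 0.00031j  (running Σ = 0.24607 + 0.00731j)
  m=6: 0.08178 + 0.16153j × -0.03023 - 0.02973j = 0.00233 - 0.00731j  (running Σ = 0.24840 + 0.00000j)
Total Σ_m = 0.24840 + 0.00000j. Multiply by 0.966644: 0.24011 + 0.00000j. P_6(cos γ) = 0.240111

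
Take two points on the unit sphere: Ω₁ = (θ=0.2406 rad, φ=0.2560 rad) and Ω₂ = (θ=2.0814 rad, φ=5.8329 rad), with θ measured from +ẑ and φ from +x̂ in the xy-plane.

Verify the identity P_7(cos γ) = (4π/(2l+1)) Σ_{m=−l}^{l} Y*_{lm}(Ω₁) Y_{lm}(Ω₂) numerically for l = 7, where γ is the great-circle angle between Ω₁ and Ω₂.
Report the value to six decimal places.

0.197245

Summing Y*_{l m}(θ₁,φ₁)·Y_{l m}(θ₂,φ₂) over m ∈ [−7, 7]; prefactor 4π/(2·7+1) = 0.837758:
  m=-7: Y*=-0.00000 + 0.00002j  Y=-0.19238 - 0.00200j  product 0.00000 - 0.00000j
  m=-6: Y*=0.00001 + 0.00033j  Y=0.36485 - 0.17171j  product 0.00006 + 0.00012j
  m=-5: Y*=0.00091 + 0.00304j  Y=-0.24566 + 0.30340j  product -0.00115 - 0.00047j
  m=-4: Y*=0.01107 + 0.01818j  Y=0.00497 - 0.02120j  product 0.00044 - 0.00014j
  m=-3: Y*=0.07318 + 0.07068j  Y=-0.07383 - 0.33025j  product 0.01794 - 0.02939j
  m=-2: Y*=0.28933 + 0.16260j  Y=0.11260 + 0.14206j  product 0.00948 + 0.05941j
  m=-1: Y*=0.61762 + 0.16166j  Y=0.24341 + 0.11767j  product 0.13131 + 0.11202j
  m=+0: Y*=0.36952 + 0.00000j  Y=-0.21848 + 0.00000j  product -0.08073 + 0.00000j
  m=+1: Y*=-0.61762 + 0.16166j  Y=-0.24341 + 0.11767j  product 0.13131 - 0.11202j
  m=+2: Y*=0.28933 - 0.16260j  Y=0.11260 - 0.14206j  product 0.00948 - 0.05941j
  m=+3: Y*=-0.07318 + 0.07068j  Y=0.07383 - 0.33025j  product 0.01794 + 0.02939j
  m=+4: Y*=0.01107 - 0.01818j  Y=0.00497 + 0.02120j  product 0.00044 + 0.00014j
  m=+5: Y*=-0.00091 + 0.00304j  Y=0.24566 + 0.30340j  product -0.00115 + 0.00047j
  m=+6: Y*=0.00001 - 0.00033j  Y=0.36485 + 0.17171j  product 0.00006 - 0.00012j
  m=+7: Y*=0.00000 + 0.00002j  Y=0.19238 - 0.00200j  product 0.00000 + 0.00000j
Accumulated sum 0.23544 + 0.00000j; after 4π/(2l+1) scaling, 0.19724 + 0.00000j ⇒ P_7 = 0.197245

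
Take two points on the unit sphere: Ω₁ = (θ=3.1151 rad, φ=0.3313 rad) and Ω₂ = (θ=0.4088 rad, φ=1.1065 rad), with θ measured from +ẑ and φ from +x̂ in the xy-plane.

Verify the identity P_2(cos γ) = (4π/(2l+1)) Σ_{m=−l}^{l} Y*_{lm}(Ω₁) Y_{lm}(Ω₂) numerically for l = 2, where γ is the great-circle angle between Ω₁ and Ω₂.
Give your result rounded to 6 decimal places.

Expand P_2 via completeness: Σ_{m} conj(Y_{2,m}) at Ω₁ times Y_{2,m} at Ω₂ —
  [-2]  conj(Y_{2,-2})(Ω₁) = 0.00021 + 0.00017j ; Y_{2,-2}(Ω₂) = -0.03656 - 0.04888j ; Δ = 0.00000 - 0.00002j
  [-1]  conj(Y_{2,-1})(Ω₁) = -0.01934 - 0.00665j ; Y_{2,-1}(Ω₂) = 0.12618 - 0.25196j ; Δ = -0.00412 + 0.00403j
  [+0]  conj(Y_{2,0})(Ω₁) = 0.63012 + 0.00000j ; Y_{2,0}(Ω₂) = 0.48128 + 0.00000j ; Δ = 0.30326 + 0.00000j
  [+1]  conj(Y_{2,1})(Ω₁) = 0.01934 - 0.00665j ; Y_{2,1}(Ω₂) = -0.12618 - 0.25196j ; Δ = -0.00412 - 0.00403j
  [+2]  conj(Y_{2,2})(Ω₁) = 0.00021 - 0.00017j ; Y_{2,2}(Ω₂) = -0.03656 + 0.04888j ; Δ = 0.00000 + 0.00002j
Accumulated sum 0.29503 + 0.00000j; after 4π/(2l+1) scaling, 0.74148 + 0.00000j ⇒ P_2 = 0.741482

0.741482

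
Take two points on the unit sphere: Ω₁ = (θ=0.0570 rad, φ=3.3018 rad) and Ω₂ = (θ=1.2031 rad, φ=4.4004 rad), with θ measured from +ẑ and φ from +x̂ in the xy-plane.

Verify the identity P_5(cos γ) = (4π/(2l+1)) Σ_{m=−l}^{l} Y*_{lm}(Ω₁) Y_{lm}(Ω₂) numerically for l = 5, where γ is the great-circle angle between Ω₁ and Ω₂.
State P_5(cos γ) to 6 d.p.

0.291362

Expand P_5 via completeness: Σ_{m} conj(Y_{5,m}) at Ω₁ times Y_{5,m} at Ω₂ —
  [-5]  conj(Y_{5,-5})(Ω₁) = (-0.000000, -0.000000) ; Y_{5,-5}(Ω₂) = (-0.328391, 0.003564) ; Δ = (0.000000, 0.000000)
  [-4]  conj(Y_{5,-4})(Ω₁) = (0.000012, 0.000009) ; Y_{5,-4}(Ω₂) = (0.126922, 0.379388) ; Δ = (-0.000002, 0.000006)
  [-3]  conj(Y_{5,-3})(Ω₁) = (-0.000452, -0.000236) ; Y_{5,-3}(Ω₂) = (0.036881, -0.027164) ; Δ = (-0.000023, 0.000004)
  [-2]  conj(Y_{5,-2})(Ω₁) = (0.010373, 0.003442) ; Y_{5,-2}(Ω₂) = (0.263634, 0.189798) ; Δ = (0.002081, 0.002876)
  [-1]  conj(Y_{5,-1})(Ω₁) = (-0.142467, -0.023022) ; Y_{5,-1}(Ω₂) = (0.042053, -0.130388) ; Δ = (-0.008993, 0.017608)
  [+0]  conj(Y_{5,0})(Ω₁) = (0.912940, -0.000000) ; Y_{5,0}(Ω₂) = (0.294562, 0.000000) ; Δ = (0.268918, 0.000000)
  [+1]  conj(Y_{5,1})(Ω₁) = (0.142467, -0.023022) ; Y_{5,1}(Ω₂) = (-0.042053, -0.130388) ; Δ = (-0.008993, -0.017608)
  [+2]  conj(Y_{5,2})(Ω₁) = (0.010373, -0.003442) ; Y_{5,2}(Ω₂) = (0.263634, -0.189798) ; Δ = (0.002081, -0.002876)
  [+3]  conj(Y_{5,3})(Ω₁) = (0.000452, -0.000236) ; Y_{5,3}(Ω₂) = (-0.036881, -0.027164) ; Δ = (-0.000023, -0.000004)
  [+4]  conj(Y_{5,4})(Ω₁) = (0.000012, -0.000009) ; Y_{5,4}(Ω₂) = (0.126922, -0.379388) ; Δ = (-0.000002, -0.000006)
  [+5]  conj(Y_{5,5})(Ω₁) = (0.000000, -0.000000) ; Y_{5,5}(Ω₂) = (0.328391, 0.003564) ; Δ = (0.000000, -0.000000)
Total Σ_m = (0.255045, -0.000000). Multiply by 1.142397: (0.291362, -0.000000). P_5(cos γ) = 0.291362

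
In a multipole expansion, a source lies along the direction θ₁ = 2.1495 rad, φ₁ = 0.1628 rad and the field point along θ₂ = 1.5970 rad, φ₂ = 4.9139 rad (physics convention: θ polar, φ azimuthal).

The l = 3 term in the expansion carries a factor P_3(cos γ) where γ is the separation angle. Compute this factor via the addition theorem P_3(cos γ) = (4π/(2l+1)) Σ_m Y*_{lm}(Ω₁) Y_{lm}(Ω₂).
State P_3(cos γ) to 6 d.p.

-0.069823

Expand P_3 via completeness: Σ_{m} conj(Y_{3,m}) at Ω₁ times Y_{3,m} at Ω₂ —
  [-3]  conj(Y_{3,-3})(Ω₁) = 0.21618 + 0.11486j ; Y_{3,-3}(Ω₂) = -0.23690 - 0.34292j ; Δ = -0.01182 - 0.10134j
  [-2]  conj(Y_{3,-2})(Ω₁) = -0.37117 - 0.12531j ; Y_{3,-2}(Ω₂) = 0.02461 - 0.01049j ; Δ = -0.01045 + 0.00081j
  [-1]  conj(Y_{3,-1})(Ω₁) = 0.13235 + 0.02174j ; Y_{3,-1}(Ω₂) = -0.06444 - 0.31545j ; Δ = -0.00167 - 0.04315j
  [+0]  conj(Y_{3,0})(Ω₁) = 0.30703 + 0.00000j ; Y_{3,0}(Ω₂) = 0.02930 + 0.00000j ; Δ = 0.00900 + 0.00000j
  [+1]  conj(Y_{3,1})(Ω₁) = -0.13235 + 0.02174j ; Y_{3,1}(Ω₂) = 0.06444 - 0.31545j ; Δ = -0.00167 + 0.04315j
  [+2]  conj(Y_{3,2})(Ω₁) = -0.37117 + 0.12531j ; Y_{3,2}(Ω₂) = 0.02461 + 0.01049j ; Δ = -0.01045 - 0.00081j
  [+3]  conj(Y_{3,3})(Ω₁) = -0.21618 + 0.11486j ; Y_{3,3}(Ω₂) = 0.23690 - 0.34292j ; Δ = -0.01182 + 0.10134j
Total Σ_m = -0.03889 + 0.00000j. Multiply by 1.795196: -0.06982 + 0.00000j. P_3(cos γ) = -0.069823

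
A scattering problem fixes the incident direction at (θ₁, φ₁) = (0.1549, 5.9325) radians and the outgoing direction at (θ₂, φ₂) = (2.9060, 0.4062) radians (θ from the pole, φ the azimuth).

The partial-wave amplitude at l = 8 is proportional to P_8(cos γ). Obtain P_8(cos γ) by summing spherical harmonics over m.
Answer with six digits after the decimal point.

Expand P_8 via completeness: Σ_{m} conj(Y_{8,m}) at Ω₁ times Y_{8,m} at Ω₂ —
  [-8]  conj(Y_{8,-8})(Ω₁) = (-0.000000, -0.000000) ; Y_{8,-8}(Ω₂) = (-0.000005, 0.000000) ; Δ = (0.000000, 0.000000)
  [-7]  conj(Y_{8,-7})(Ω₁) = (-0.000003, -0.000003) ; Y_{8,-7}(Ω₂) = (0.000072, 0.000022) ; Δ = (-0.000000, -0.000000)
  [-6]  conj(Y_{8,-6})(Ω₁) = (-0.000035, -0.000060) ; Y_{8,-6}(Ω₂) = (-0.000612, -0.000520) ; Δ = (-0.000000, 0.000000)
  [-5]  conj(Y_{8,-5})(Ω₁) = (-0.000148, -0.000804) ; Y_{8,-5}(Ω₂) = (0.002721, 0.005489) ; Δ = (0.000004, -0.000003)
  [-4]  conj(Y_{8,-4})(Ω₁) = (0.001204, -0.007098) ; Y_{8,-4}(Ω₂) = (-0.001872, -0.034622) ; Δ = (-0.000248, -0.000028)
  [-3]  conj(Y_{8,-3})(Ω₁) = (0.023230, -0.040691) ; Y_{8,-3}(Ω₂) = (-0.049493, 0.134667) ; Δ = (0.004330, 0.005142)
  [-2]  conj(Y_{8,-2})(Ω₁) = (0.164058, -0.138569) ; Y_{8,-2}(Ω₂) = (0.280851, -0.296443) ; Δ = (0.004998, -0.087551)
  [-1]  conj(Y_{8,-1})(Ω₁) = (0.574752, -0.210247) ; Y_{8,-1}(Ω₂) = (-0.619140, 0.266305) ; Δ = (-0.299862, 0.283232)
  [+0]  conj(Y_{8,0})(Ω₁) = (0.712041, -0.000000) ; Y_{8,0}(Ω₂) = (0.259129, 0.000000) ; Δ = (0.184510, 0.000000)
  [+1]  conj(Y_{8,1})(Ω₁) = (-0.574752, -0.210247) ; Y_{8,1}(Ω₂) = (0.619140, 0.266305) ; Δ = (-0.299862, -0.283232)
  [+2]  conj(Y_{8,2})(Ω₁) = (0.164058, 0.138569) ; Y_{8,2}(Ω₂) = (0.280851, 0.296443) ; Δ = (0.004998, 0.087551)
  [+3]  conj(Y_{8,3})(Ω₁) = (-0.023230, -0.040691) ; Y_{8,3}(Ω₂) = (0.049493, 0.134667) ; Δ = (0.004330, -0.005142)
  [+4]  conj(Y_{8,4})(Ω₁) = (0.001204, 0.007098) ; Y_{8,4}(Ω₂) = (-0.001872, 0.034622) ; Δ = (-0.000248, 0.000028)
  [+5]  conj(Y_{8,5})(Ω₁) = (0.000148, -0.000804) ; Y_{8,5}(Ω₂) = (-0.002721, 0.005489) ; Δ = (0.000004, 0.000003)
  [+6]  conj(Y_{8,6})(Ω₁) = (-0.000035, 0.000060) ; Y_{8,6}(Ω₂) = (-0.000612, 0.000520) ; Δ = (-0.000000, -0.000000)
  [+7]  conj(Y_{8,7})(Ω₁) = (0.000003, -0.000003) ; Y_{8,7}(Ω₂) = (-0.000072, 0.000022) ; Δ = (-0.000000, 0.000000)
  [+8]  conj(Y_{8,8})(Ω₁) = (-0.000000, 0.000000) ; Y_{8,8}(Ω₂) = (-0.000005, -0.000000) ; Δ = (0.000000, -0.000000)
Total Σ_m = (-0.397046, 0.000000). Multiply by 0.739198: (-0.293496, 0.000000). P_8(cos γ) = -0.293496

-0.293496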